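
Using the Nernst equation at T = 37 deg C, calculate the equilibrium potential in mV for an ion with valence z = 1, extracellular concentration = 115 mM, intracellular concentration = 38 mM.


E = (RT/(zF)) * ln(C_out/C_in)
T = 37 + 273.15 = 310.15 K
E = (8.314 * 310.15 / (1 * 96485)) * ln(115/38)
E = 29.59 mV


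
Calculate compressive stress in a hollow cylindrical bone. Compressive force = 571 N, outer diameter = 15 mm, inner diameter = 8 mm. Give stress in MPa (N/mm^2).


A = pi*(r_o^2 - r_i^2)
r_o = 7.5 mm, r_i = 4 mm
A = 126.449 mm^2
sigma = F/A = 571 / 126.449
sigma = 4.516 MPa


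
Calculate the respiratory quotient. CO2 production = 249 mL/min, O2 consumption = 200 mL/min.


RQ = VCO2 / VO2
RQ = 249 / 200
RQ = 1.245


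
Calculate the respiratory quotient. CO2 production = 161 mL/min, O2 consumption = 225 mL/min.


RQ = VCO2 / VO2
RQ = 161 / 225
RQ = 0.7156


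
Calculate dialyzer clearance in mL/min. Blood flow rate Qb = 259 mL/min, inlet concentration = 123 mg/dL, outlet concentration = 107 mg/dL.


K = Qb * (Cb_in - Cb_out) / Cb_in
K = 259 * (123 - 107) / 123
K = 33.69 mL/min


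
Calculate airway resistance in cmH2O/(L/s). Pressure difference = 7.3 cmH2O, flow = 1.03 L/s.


R = dP / flow
R = 7.3 / 1.03
R = 7.087 cmH2O/(L/s)


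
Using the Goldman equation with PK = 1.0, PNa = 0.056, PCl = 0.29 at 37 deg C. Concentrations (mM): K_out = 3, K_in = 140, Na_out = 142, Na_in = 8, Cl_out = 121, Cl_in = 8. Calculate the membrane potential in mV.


Vm = (RT/F)*ln((PK*Ko + PNa*Nao + PCl*Cli)/(PK*Ki + PNa*Nai + PCl*Clo))
Numer = 13.272, Denom = 175.538
Vm = -69.01 mV


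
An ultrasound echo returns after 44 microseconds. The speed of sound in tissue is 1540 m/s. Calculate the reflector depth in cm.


depth = c * t / 2
t = 44 us = 4.4000e-05 s
depth = 1540 * 4.4000e-05 / 2
depth = 0.03388 m = 3.388 cm


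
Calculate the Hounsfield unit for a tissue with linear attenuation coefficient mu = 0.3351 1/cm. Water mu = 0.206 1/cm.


HU = ((mu_tissue - mu_water) / mu_water) * 1000
HU = ((0.3351 - 0.206) / 0.206) * 1000
HU = 626.7


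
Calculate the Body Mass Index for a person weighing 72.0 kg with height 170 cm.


BMI = weight / height^2
height = 170 cm = 1.7 m
BMI = 72.0 / 1.7^2
BMI = 24.91 kg/m^2


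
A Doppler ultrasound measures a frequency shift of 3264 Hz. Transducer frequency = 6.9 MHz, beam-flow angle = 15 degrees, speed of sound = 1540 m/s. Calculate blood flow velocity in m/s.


v = fd * c / (2 * f0 * cos(theta))
v = 3264 * 1540 / (2 * 6.9000e+06 * cos(15))
v = 0.3771 m/s


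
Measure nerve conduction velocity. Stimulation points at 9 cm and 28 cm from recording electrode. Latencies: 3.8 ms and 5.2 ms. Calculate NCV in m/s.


Distance = (28 - 9) / 100 = 0.19 m
dt = (5.2 - 3.8) / 1000 = 0.0014 s
NCV = dist / dt = 135.7 m/s


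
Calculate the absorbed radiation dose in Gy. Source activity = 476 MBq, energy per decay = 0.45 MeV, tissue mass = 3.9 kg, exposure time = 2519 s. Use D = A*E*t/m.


A = 476 MBq = 4.7600e+08 Bq
E = 0.45 MeV = 7.209e-14 J
D = A*E*t/m = 4.7600e+08*7.209e-14*2519/3.9
D = 0.02216 Gy


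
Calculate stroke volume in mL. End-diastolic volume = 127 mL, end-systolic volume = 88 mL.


SV = EDV - ESV
SV = 127 - 88
SV = 39 mL


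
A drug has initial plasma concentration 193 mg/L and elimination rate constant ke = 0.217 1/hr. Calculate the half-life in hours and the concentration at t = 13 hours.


t_half = ln(2) / ke = 0.693147 / 0.217 = 3.194 hr
C(t) = C0 * exp(-ke*t) = 193 * exp(-0.217*13)
C(13) = 11.49 mg/L


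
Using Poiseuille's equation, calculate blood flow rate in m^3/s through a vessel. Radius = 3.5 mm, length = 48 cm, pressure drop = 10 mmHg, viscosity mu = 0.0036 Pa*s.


Q = pi*r^4*dP / (8*mu*L)
r = 0.0035 m, L = 0.48 m
dP = 10 mmHg = 1333.22 Pa
Q = 4.5466e-05 m^3/s


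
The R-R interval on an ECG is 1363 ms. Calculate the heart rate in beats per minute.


HR = 60 / RR_interval(s)
RR = 1363 ms = 1.363 s
HR = 60 / 1.363 = 44.02 bpm


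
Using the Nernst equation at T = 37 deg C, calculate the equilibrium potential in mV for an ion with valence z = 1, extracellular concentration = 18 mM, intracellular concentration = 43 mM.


E = (RT/(zF)) * ln(C_out/C_in)
T = 37 + 273.15 = 310.15 K
E = (8.314 * 310.15 / (1 * 96485)) * ln(18/43)
E = -23.27 mV


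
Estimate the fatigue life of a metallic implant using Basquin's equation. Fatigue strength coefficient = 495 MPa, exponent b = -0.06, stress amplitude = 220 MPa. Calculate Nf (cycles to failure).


sigma_a = sigma_f' * (2Nf)^b
2Nf = (sigma_a/sigma_f')^(1/b)
2Nf = (220/495)^(1/-0.06)
2Nf = 740813.07
Nf = 3.704e+05


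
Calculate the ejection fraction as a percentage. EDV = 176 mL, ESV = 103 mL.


SV = EDV - ESV = 176 - 103 = 73 mL
EF = SV/EDV * 100 = 73/176 * 100
EF = 41.48%


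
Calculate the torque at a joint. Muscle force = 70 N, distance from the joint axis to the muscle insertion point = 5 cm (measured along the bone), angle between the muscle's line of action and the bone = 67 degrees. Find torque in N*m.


Torque = F * d * sin(theta)   (moment arm = d*sin(theta))
d = 5 cm = 0.05 m
Torque = 70 * 0.05 * sin(67)
Torque = 3.222 N*m


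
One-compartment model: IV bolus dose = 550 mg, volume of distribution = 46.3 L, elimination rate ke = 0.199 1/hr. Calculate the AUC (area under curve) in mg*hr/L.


C0 = Dose/Vd = 550/46.3 = 11.879 mg/L
AUC = C0/ke = 11.879/0.199
AUC = 59.69 mg*hr/L


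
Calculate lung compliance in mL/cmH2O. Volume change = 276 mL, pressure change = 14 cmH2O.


C = dV / dP
C = 276 / 14
C = 19.71 mL/cmH2O


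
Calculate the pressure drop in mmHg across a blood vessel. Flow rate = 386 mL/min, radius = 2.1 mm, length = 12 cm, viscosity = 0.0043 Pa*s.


dP = 8*mu*L*Q / (pi*r^4)
Q = 386 mL/min = 6.43333e-06 m^3/s
dP = 434.659 Pa = 434.659 / 133.322 mmHg = 3.26 mmHg


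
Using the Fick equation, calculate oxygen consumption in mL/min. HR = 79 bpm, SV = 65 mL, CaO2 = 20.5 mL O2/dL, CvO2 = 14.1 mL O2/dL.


CO = HR*SV = 79*65/1000 = 5.135 L/min
a-v O2 diff = 20.5 - 14.1 = 6.4 mL/dL
VO2 = CO * (CaO2-CvO2) * 10 dL/L
VO2 = 5.135 * 6.4 * 10
VO2 = 328.6 mL/min


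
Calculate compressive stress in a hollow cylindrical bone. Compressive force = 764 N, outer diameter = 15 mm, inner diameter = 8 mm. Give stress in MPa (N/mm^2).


A = pi*(r_o^2 - r_i^2)
r_o = 7.5 mm, r_i = 4 mm
A = 126.449 mm^2
sigma = F/A = 764 / 126.449
sigma = 6.042 MPa


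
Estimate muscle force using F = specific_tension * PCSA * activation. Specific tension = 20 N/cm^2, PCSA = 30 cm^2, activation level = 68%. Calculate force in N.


F = sigma * PCSA * activation
F = 20 * 30 * 0.68
F = 408 N


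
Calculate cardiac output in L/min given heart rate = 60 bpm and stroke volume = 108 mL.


CO = HR * SV
CO = 60 * 108 / 1000
CO = 6.48 L/min


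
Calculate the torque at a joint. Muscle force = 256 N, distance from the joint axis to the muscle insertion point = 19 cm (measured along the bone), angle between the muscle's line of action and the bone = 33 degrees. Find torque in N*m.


Torque = F * d * sin(theta)   (moment arm = d*sin(theta))
d = 19 cm = 0.19 m
Torque = 256 * 0.19 * sin(33)
Torque = 26.49 N*m


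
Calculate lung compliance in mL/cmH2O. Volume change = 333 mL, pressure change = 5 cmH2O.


C = dV / dP
C = 333 / 5
C = 66.6 mL/cmH2O


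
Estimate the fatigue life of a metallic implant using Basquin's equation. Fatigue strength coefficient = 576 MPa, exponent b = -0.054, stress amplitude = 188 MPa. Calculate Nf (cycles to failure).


sigma_a = sigma_f' * (2Nf)^b
2Nf = (sigma_a/sigma_f')^(1/b)
2Nf = (188/576)^(1/-0.054)
2Nf = 1.011348e+09
Nf = 5.0567e+08


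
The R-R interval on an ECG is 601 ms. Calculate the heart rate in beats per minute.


HR = 60 / RR_interval(s)
RR = 601 ms = 0.601 s
HR = 60 / 0.601 = 99.83 bpm


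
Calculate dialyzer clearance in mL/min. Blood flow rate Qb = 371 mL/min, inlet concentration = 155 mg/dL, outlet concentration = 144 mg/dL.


K = Qb * (Cb_in - Cb_out) / Cb_in
K = 371 * (155 - 144) / 155
K = 26.33 mL/min


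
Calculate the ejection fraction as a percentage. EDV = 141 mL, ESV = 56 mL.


SV = EDV - ESV = 141 - 56 = 85 mL
EF = SV/EDV * 100 = 85/141 * 100
EF = 60.28%


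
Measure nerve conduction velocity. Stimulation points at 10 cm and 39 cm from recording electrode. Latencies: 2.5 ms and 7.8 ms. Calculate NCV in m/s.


Distance = (39 - 10) / 100 = 0.29 m
dt = (7.8 - 2.5) / 1000 = 0.0053 s
NCV = dist / dt = 54.72 m/s


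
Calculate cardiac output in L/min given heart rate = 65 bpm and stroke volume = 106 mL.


CO = HR * SV
CO = 65 * 106 / 1000
CO = 6.89 L/min


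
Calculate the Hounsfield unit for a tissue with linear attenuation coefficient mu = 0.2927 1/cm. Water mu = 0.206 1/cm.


HU = ((mu_tissue - mu_water) / mu_water) * 1000
HU = ((0.2927 - 0.206) / 0.206) * 1000
HU = 420.9


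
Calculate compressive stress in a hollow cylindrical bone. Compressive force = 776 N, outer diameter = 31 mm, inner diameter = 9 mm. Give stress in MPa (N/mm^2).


A = pi*(r_o^2 - r_i^2)
r_o = 15.5 mm, r_i = 4.5 mm
A = 691.15 mm^2
sigma = F/A = 776 / 691.15
sigma = 1.123 MPa


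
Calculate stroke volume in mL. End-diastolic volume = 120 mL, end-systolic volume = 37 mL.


SV = EDV - ESV
SV = 120 - 37
SV = 83 mL


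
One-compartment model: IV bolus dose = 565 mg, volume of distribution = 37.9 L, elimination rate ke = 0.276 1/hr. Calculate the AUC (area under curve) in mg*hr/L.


C0 = Dose/Vd = 565/37.9 = 14.9077 mg/L
AUC = C0/ke = 14.9077/0.276
AUC = 54.01 mg*hr/L


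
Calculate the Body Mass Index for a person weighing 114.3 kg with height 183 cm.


BMI = weight / height^2
height = 183 cm = 1.83 m
BMI = 114.3 / 1.83^2
BMI = 34.13 kg/m^2


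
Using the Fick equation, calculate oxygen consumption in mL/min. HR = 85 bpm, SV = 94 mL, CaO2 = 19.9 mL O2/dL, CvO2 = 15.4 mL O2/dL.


CO = HR*SV = 85*94/1000 = 7.99 L/min
a-v O2 diff = 19.9 - 15.4 = 4.5 mL/dL
VO2 = CO * (CaO2-CvO2) * 10 dL/L
VO2 = 7.99 * 4.5 * 10
VO2 = 359.5 mL/min


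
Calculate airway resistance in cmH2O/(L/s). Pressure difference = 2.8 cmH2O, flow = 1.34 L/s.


R = dP / flow
R = 2.8 / 1.34
R = 2.09 cmH2O/(L/s)


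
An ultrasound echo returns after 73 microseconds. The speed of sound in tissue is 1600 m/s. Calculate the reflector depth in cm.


depth = c * t / 2
t = 73 us = 7.3000e-05 s
depth = 1600 * 7.3000e-05 / 2
depth = 0.0584 m = 5.84 cm


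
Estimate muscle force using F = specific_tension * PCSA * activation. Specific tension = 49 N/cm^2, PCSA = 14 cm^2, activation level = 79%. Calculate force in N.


F = sigma * PCSA * activation
F = 49 * 14 * 0.79
F = 541.9 N


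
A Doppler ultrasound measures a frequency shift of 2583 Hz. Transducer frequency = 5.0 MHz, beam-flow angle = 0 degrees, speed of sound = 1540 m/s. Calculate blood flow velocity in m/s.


v = fd * c / (2 * f0 * cos(theta))
v = 2583 * 1540 / (2 * 5.0000e+06 * cos(0))
v = 0.3978 m/s


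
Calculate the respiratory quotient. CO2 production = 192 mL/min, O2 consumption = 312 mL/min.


RQ = VCO2 / VO2
RQ = 192 / 312
RQ = 0.6154


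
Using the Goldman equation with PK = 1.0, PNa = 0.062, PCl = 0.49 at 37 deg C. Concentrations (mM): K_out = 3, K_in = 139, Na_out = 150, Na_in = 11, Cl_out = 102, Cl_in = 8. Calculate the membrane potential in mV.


Vm = (RT/F)*ln((PK*Ko + PNa*Nao + PCl*Cli)/(PK*Ki + PNa*Nai + PCl*Clo))
Numer = 16.22, Denom = 189.662
Vm = -65.72 mV


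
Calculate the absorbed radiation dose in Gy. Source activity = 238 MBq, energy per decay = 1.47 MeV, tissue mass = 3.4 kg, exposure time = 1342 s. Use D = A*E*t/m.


A = 238 MBq = 2.3800e+08 Bq
E = 1.47 MeV = 2.35494e-13 J
D = A*E*t/m = 2.3800e+08*2.35494e-13*1342/3.4
D = 0.02212 Gy


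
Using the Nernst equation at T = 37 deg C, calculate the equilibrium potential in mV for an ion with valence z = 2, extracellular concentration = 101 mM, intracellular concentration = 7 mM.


E = (RT/(zF)) * ln(C_out/C_in)
T = 37 + 273.15 = 310.15 K
E = (8.314 * 310.15 / (2 * 96485)) * ln(101/7)
E = 35.67 mV


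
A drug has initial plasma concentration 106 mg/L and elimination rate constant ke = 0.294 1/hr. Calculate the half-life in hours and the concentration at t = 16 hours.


t_half = ln(2) / ke = 0.693147 / 0.294 = 2.358 hr
C(t) = C0 * exp(-ke*t) = 106 * exp(-0.294*16)
C(16) = 0.9603 mg/L


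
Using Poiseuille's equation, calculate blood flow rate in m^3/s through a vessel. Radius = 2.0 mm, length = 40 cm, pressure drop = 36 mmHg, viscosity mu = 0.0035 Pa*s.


Q = pi*r^4*dP / (8*mu*L)
r = 0.002 m, L = 0.4 m
dP = 36 mmHg = 4799.592 Pa
Q = 2.1541e-05 m^3/s


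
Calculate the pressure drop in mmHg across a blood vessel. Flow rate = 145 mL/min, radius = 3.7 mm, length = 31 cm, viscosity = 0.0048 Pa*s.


dP = 8*mu*L*Q / (pi*r^4)
Q = 145 mL/min = 2.41667e-06 m^3/s
dP = 48.86 Pa = 48.86 / 133.322 mmHg = 0.3665 mmHg


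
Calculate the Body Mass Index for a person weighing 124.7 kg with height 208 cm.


BMI = weight / height^2
height = 208 cm = 2.08 m
BMI = 124.7 / 2.08^2
BMI = 28.82 kg/m^2


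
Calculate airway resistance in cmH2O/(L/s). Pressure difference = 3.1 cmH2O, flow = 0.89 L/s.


R = dP / flow
R = 3.1 / 0.89
R = 3.483 cmH2O/(L/s)


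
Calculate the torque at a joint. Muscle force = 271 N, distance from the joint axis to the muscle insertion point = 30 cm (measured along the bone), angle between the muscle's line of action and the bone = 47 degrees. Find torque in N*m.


Torque = F * d * sin(theta)   (moment arm = d*sin(theta))
d = 30 cm = 0.3 m
Torque = 271 * 0.3 * sin(47)
Torque = 59.46 N*m


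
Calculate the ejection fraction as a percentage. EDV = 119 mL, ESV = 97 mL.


SV = EDV - ESV = 119 - 97 = 22 mL
EF = SV/EDV * 100 = 22/119 * 100
EF = 18.49%


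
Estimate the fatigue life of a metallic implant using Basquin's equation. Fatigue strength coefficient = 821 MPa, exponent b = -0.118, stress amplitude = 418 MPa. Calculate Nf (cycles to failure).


sigma_a = sigma_f' * (2Nf)^b
2Nf = (sigma_a/sigma_f')^(1/b)
2Nf = (418/821)^(1/-0.118)
2Nf = 305.11604
Nf = 152.6


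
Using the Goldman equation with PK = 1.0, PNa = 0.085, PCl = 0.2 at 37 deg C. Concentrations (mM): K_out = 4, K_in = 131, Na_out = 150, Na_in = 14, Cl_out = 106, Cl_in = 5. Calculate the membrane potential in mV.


Vm = (RT/F)*ln((PK*Ko + PNa*Nao + PCl*Cli)/(PK*Ki + PNa*Nai + PCl*Clo))
Numer = 17.75, Denom = 153.39
Vm = -57.64 mV


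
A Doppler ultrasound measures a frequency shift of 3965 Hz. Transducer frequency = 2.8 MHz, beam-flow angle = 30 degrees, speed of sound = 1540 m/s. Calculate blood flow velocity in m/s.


v = fd * c / (2 * f0 * cos(theta))
v = 3965 * 1540 / (2 * 2.8000e+06 * cos(30))
v = 1.259 m/s


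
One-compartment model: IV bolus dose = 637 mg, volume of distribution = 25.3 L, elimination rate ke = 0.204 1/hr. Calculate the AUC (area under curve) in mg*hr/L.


C0 = Dose/Vd = 637/25.3 = 25.1779 mg/L
AUC = C0/ke = 25.1779/0.204
AUC = 123.4 mg*hr/L


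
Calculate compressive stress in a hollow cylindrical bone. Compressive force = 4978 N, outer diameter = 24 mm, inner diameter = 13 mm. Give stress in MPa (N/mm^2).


A = pi*(r_o^2 - r_i^2)
r_o = 12 mm, r_i = 6.5 mm
A = 319.657 mm^2
sigma = F/A = 4978 / 319.657
sigma = 15.57 MPa


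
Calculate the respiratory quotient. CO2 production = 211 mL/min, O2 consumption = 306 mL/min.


RQ = VCO2 / VO2
RQ = 211 / 306
RQ = 0.6895


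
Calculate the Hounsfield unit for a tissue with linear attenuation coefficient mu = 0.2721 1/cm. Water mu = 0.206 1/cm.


HU = ((mu_tissue - mu_water) / mu_water) * 1000
HU = ((0.2721 - 0.206) / 0.206) * 1000
HU = 320.9


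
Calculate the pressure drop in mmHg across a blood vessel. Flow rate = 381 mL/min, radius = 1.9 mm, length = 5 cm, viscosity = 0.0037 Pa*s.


dP = 8*mu*L*Q / (pi*r^4)
Q = 381 mL/min = 6.35e-06 m^3/s
dP = 229.547 Pa = 229.547 / 133.322 mmHg = 1.722 mmHg


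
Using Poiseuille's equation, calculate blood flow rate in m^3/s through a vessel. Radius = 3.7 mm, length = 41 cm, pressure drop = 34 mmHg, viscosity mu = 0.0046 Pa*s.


Q = pi*r^4*dP / (8*mu*L)
r = 0.0037 m, L = 0.41 m
dP = 34 mmHg = 4532.948 Pa
Q = 1.7689e-04 m^3/s


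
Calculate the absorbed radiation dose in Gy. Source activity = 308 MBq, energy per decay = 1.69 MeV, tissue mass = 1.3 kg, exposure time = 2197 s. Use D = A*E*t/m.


A = 308 MBq = 3.0800e+08 Bq
E = 1.69 MeV = 2.70738e-13 J
D = A*E*t/m = 3.0800e+08*2.70738e-13*2197/1.3
D = 0.1409 Gy


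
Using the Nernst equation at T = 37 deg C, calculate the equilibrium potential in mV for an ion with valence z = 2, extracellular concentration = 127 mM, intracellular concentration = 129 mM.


E = (RT/(zF)) * ln(C_out/C_in)
T = 37 + 273.15 = 310.15 K
E = (8.314 * 310.15 / (2 * 96485)) * ln(127/129)
E = -0.2088 mV


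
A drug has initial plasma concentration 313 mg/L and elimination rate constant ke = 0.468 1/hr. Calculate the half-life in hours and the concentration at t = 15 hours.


t_half = ln(2) / ke = 0.693147 / 0.468 = 1.481 hr
C(t) = C0 * exp(-ke*t) = 313 * exp(-0.468*15)
C(15) = 0.2798 mg/L


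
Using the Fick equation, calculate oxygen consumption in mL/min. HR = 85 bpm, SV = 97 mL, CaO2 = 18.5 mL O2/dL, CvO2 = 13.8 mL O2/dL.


CO = HR*SV = 85*97/1000 = 8.245 L/min
a-v O2 diff = 18.5 - 13.8 = 4.7 mL/dL
VO2 = CO * (CaO2-CvO2) * 10 dL/L
VO2 = 8.245 * 4.7 * 10
VO2 = 387.5 mL/min


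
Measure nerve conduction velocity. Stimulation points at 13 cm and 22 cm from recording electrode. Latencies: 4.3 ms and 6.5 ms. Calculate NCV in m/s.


Distance = (22 - 13) / 100 = 0.09 m
dt = (6.5 - 4.3) / 1000 = 0.0022 s
NCV = dist / dt = 40.91 m/s


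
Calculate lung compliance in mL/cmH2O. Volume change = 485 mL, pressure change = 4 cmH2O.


C = dV / dP
C = 485 / 4
C = 121.2 mL/cmH2O


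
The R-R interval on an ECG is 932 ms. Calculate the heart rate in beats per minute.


HR = 60 / RR_interval(s)
RR = 932 ms = 0.932 s
HR = 60 / 0.932 = 64.38 bpm


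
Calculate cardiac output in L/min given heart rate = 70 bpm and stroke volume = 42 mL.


CO = HR * SV
CO = 70 * 42 / 1000
CO = 2.94 L/min


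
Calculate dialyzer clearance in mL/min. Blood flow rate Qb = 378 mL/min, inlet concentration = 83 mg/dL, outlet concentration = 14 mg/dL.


K = Qb * (Cb_in - Cb_out) / Cb_in
K = 378 * (83 - 14) / 83
K = 314.2 mL/min


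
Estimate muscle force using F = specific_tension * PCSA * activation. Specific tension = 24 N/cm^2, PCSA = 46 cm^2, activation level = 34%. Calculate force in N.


F = sigma * PCSA * activation
F = 24 * 46 * 0.34
F = 375.4 N


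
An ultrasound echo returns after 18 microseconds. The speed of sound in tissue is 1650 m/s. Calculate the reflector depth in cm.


depth = c * t / 2
t = 18 us = 1.8000e-05 s
depth = 1650 * 1.8000e-05 / 2
depth = 0.01485 m = 1.485 cm


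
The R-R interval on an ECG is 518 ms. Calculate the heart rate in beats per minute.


HR = 60 / RR_interval(s)
RR = 518 ms = 0.518 s
HR = 60 / 0.518 = 115.8 bpm


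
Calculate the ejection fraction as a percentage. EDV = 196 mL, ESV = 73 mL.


SV = EDV - ESV = 196 - 73 = 123 mL
EF = SV/EDV * 100 = 123/196 * 100
EF = 62.76%


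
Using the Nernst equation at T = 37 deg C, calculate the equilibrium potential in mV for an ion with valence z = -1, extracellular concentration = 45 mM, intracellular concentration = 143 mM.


E = (RT/(zF)) * ln(C_out/C_in)
T = 37 + 273.15 = 310.15 K
E = (8.314 * 310.15 / (-1 * 96485)) * ln(45/143)
E = 30.9 mV


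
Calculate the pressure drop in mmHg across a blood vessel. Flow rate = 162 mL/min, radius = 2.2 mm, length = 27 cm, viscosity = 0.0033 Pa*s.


dP = 8*mu*L*Q / (pi*r^4)
Q = 162 mL/min = 2.7e-06 m^3/s
dP = 261.512 Pa = 261.512 / 133.322 mmHg = 1.962 mmHg


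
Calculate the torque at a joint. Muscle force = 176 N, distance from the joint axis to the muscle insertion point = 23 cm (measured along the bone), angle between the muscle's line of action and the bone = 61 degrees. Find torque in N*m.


Torque = F * d * sin(theta)   (moment arm = d*sin(theta))
d = 23 cm = 0.23 m
Torque = 176 * 0.23 * sin(61)
Torque = 35.4 N*m


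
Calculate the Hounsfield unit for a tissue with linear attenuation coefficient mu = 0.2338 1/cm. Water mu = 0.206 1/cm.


HU = ((mu_tissue - mu_water) / mu_water) * 1000
HU = ((0.2338 - 0.206) / 0.206) * 1000
HU = 135


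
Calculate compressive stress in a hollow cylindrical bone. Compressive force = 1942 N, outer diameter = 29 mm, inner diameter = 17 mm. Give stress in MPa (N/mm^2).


A = pi*(r_o^2 - r_i^2)
r_o = 14.5 mm, r_i = 8.5 mm
A = 433.54 mm^2
sigma = F/A = 1942 / 433.54
sigma = 4.479 MPa


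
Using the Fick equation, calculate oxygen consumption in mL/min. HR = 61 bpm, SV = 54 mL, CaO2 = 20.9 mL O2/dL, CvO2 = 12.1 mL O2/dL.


CO = HR*SV = 61*54/1000 = 3.294 L/min
a-v O2 diff = 20.9 - 12.1 = 8.8 mL/dL
VO2 = CO * (CaO2-CvO2) * 10 dL/L
VO2 = 3.294 * 8.8 * 10
VO2 = 289.9 mL/min


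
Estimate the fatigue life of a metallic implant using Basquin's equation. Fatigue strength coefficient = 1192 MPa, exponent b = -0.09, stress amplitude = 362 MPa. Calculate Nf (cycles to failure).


sigma_a = sigma_f' * (2Nf)^b
2Nf = (sigma_a/sigma_f')^(1/b)
2Nf = (362/1192)^(1/-0.09)
2Nf = 563315.96
Nf = 2.817e+05


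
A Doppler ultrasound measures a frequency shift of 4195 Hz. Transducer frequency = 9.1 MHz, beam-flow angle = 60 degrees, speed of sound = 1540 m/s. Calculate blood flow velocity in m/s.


v = fd * c / (2 * f0 * cos(theta))
v = 4195 * 1540 / (2 * 9.1000e+06 * cos(60))
v = 0.7099 m/s


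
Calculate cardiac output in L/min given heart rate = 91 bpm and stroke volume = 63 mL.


CO = HR * SV
CO = 91 * 63 / 1000
CO = 5.733 L/min


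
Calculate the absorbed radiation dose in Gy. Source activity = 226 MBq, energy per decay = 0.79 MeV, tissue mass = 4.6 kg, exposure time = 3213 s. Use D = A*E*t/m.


A = 226 MBq = 2.2600e+08 Bq
E = 0.79 MeV = 1.26558e-13 J
D = A*E*t/m = 2.2600e+08*1.26558e-13*3213/4.6
D = 0.01998 Gy


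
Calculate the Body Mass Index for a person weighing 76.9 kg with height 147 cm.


BMI = weight / height^2
height = 147 cm = 1.47 m
BMI = 76.9 / 1.47^2
BMI = 35.59 kg/m^2


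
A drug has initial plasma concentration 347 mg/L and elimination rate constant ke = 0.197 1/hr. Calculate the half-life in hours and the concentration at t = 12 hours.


t_half = ln(2) / ke = 0.693147 / 0.197 = 3.519 hr
C(t) = C0 * exp(-ke*t) = 347 * exp(-0.197*12)
C(12) = 32.63 mg/L


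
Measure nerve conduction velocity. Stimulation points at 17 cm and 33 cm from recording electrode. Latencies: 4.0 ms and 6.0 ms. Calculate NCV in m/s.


Distance = (33 - 17) / 100 = 0.16 m
dt = (6.0 - 4.0) / 1000 = 0.002 s
NCV = dist / dt = 80 m/s


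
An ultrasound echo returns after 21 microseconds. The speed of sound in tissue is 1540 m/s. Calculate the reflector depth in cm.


depth = c * t / 2
t = 21 us = 2.1000e-05 s
depth = 1540 * 2.1000e-05 / 2
depth = 0.01617 m = 1.617 cm


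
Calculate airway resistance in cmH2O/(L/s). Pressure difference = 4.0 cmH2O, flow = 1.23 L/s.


R = dP / flow
R = 4.0 / 1.23
R = 3.252 cmH2O/(L/s)


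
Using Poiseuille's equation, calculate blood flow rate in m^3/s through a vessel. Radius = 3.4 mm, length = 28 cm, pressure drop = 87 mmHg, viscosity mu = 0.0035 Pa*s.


Q = pi*r^4*dP / (8*mu*L)
r = 0.0034 m, L = 0.28 m
dP = 87 mmHg = 11599.014 Pa
Q = 6.2111e-04 m^3/s


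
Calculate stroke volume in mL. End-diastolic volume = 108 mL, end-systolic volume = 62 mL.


SV = EDV - ESV
SV = 108 - 62
SV = 46 mL


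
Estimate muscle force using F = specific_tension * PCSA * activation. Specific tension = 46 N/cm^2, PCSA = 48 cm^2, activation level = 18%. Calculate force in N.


F = sigma * PCSA * activation
F = 46 * 48 * 0.18
F = 397.4 N


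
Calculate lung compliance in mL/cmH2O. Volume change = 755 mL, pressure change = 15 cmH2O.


C = dV / dP
C = 755 / 15
C = 50.33 mL/cmH2O


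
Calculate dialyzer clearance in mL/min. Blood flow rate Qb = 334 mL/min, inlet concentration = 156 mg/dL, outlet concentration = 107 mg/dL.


K = Qb * (Cb_in - Cb_out) / Cb_in
K = 334 * (156 - 107) / 156
K = 104.9 mL/min


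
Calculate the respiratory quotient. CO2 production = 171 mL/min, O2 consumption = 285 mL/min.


RQ = VCO2 / VO2
RQ = 171 / 285
RQ = 0.6


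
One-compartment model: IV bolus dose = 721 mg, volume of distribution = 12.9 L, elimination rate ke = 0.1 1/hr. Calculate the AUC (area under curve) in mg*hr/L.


C0 = Dose/Vd = 721/12.9 = 55.8915 mg/L
AUC = C0/ke = 55.8915/0.1
AUC = 558.9 mg*hr/L


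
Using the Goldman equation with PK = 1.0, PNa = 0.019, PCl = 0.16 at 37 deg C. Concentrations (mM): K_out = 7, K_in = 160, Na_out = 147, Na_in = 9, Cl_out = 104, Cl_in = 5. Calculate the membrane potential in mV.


Vm = (RT/F)*ln((PK*Ko + PNa*Nao + PCl*Cli)/(PK*Ki + PNa*Nai + PCl*Clo))
Numer = 10.593, Denom = 176.811
Vm = -75.23 mV


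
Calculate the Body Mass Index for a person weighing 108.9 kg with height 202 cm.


BMI = weight / height^2
height = 202 cm = 2.02 m
BMI = 108.9 / 2.02^2
BMI = 26.69 kg/m^2


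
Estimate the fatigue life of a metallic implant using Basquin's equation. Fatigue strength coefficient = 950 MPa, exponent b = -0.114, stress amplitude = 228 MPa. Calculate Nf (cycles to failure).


sigma_a = sigma_f' * (2Nf)^b
2Nf = (sigma_a/sigma_f')^(1/b)
2Nf = (228/950)^(1/-0.114)
2Nf = 273365.37
Nf = 1.367e+05


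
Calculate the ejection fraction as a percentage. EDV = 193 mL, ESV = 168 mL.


SV = EDV - ESV = 193 - 168 = 25 mL
EF = SV/EDV * 100 = 25/193 * 100
EF = 12.95%


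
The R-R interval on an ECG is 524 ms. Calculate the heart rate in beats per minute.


HR = 60 / RR_interval(s)
RR = 524 ms = 0.524 s
HR = 60 / 0.524 = 114.5 bpm


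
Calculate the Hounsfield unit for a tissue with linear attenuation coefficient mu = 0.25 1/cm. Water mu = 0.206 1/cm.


HU = ((mu_tissue - mu_water) / mu_water) * 1000
HU = ((0.25 - 0.206) / 0.206) * 1000
HU = 213.6


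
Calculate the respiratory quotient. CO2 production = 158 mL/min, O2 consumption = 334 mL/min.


RQ = VCO2 / VO2
RQ = 158 / 334
RQ = 0.4731


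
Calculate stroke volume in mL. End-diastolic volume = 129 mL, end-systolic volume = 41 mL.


SV = EDV - ESV
SV = 129 - 41
SV = 88 mL


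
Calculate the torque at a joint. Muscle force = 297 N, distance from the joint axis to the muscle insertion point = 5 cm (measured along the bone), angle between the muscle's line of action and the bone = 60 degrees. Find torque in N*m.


Torque = F * d * sin(theta)   (moment arm = d*sin(theta))
d = 5 cm = 0.05 m
Torque = 297 * 0.05 * sin(60)
Torque = 12.86 N*m


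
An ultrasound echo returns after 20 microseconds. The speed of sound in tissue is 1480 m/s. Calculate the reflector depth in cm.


depth = c * t / 2
t = 20 us = 2.0000e-05 s
depth = 1480 * 2.0000e-05 / 2
depth = 0.0148 m = 1.48 cm


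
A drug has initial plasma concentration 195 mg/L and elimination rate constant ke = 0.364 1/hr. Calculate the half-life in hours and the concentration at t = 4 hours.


t_half = ln(2) / ke = 0.693147 / 0.364 = 1.904 hr
C(t) = C0 * exp(-ke*t) = 195 * exp(-0.364*4)
C(4) = 45.47 mg/L


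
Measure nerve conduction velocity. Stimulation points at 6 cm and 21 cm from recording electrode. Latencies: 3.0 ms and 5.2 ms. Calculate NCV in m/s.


Distance = (21 - 6) / 100 = 0.15 m
dt = (5.2 - 3.0) / 1000 = 0.0022 s
NCV = dist / dt = 68.18 m/s


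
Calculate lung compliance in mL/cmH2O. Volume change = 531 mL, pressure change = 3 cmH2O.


C = dV / dP
C = 531 / 3
C = 177 mL/cmH2O


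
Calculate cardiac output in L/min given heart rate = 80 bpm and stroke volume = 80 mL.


CO = HR * SV
CO = 80 * 80 / 1000
CO = 6.4 L/min


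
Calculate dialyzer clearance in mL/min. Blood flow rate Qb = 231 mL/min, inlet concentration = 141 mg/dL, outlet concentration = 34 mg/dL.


K = Qb * (Cb_in - Cb_out) / Cb_in
K = 231 * (141 - 34) / 141
K = 175.3 mL/min


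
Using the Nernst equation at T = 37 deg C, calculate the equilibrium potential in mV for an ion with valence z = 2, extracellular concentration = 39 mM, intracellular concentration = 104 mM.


E = (RT/(zF)) * ln(C_out/C_in)
T = 37 + 273.15 = 310.15 K
E = (8.314 * 310.15 / (2 * 96485)) * ln(39/104)
E = -13.11 mV


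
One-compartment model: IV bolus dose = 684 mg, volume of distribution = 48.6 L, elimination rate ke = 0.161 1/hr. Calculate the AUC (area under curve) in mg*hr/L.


C0 = Dose/Vd = 684/48.6 = 14.0741 mg/L
AUC = C0/ke = 14.0741/0.161
AUC = 87.42 mg*hr/L


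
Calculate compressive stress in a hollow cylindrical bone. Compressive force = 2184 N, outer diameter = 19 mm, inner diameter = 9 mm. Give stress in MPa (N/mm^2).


A = pi*(r_o^2 - r_i^2)
r_o = 9.5 mm, r_i = 4.5 mm
A = 219.911 mm^2
sigma = F/A = 2184 / 219.911
sigma = 9.931 MPa


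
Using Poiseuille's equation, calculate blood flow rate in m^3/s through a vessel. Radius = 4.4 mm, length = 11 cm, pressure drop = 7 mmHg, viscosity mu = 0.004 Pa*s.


Q = pi*r^4*dP / (8*mu*L)
r = 0.0044 m, L = 0.11 m
dP = 7 mmHg = 933.254 Pa
Q = 3.1219e-04 m^3/s


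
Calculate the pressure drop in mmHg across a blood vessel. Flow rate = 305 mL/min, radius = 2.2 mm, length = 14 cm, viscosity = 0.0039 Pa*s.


dP = 8*mu*L*Q / (pi*r^4)
Q = 305 mL/min = 5.08333e-06 m^3/s
dP = 301.71 Pa = 301.71 / 133.322 mmHg = 2.263 mmHg


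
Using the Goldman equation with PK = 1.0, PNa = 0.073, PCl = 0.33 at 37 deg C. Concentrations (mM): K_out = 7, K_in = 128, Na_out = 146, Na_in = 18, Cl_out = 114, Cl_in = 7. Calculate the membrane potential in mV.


Vm = (RT/F)*ln((PK*Ko + PNa*Nao + PCl*Cli)/(PK*Ki + PNa*Nai + PCl*Clo))
Numer = 19.968, Denom = 166.934
Vm = -56.75 mV


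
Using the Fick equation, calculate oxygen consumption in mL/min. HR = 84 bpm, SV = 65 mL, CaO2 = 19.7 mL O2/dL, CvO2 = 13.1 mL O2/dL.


CO = HR*SV = 84*65/1000 = 5.46 L/min
a-v O2 diff = 19.7 - 13.1 = 6.6 mL/dL
VO2 = CO * (CaO2-CvO2) * 10 dL/L
VO2 = 5.46 * 6.6 * 10
VO2 = 360.4 mL/min


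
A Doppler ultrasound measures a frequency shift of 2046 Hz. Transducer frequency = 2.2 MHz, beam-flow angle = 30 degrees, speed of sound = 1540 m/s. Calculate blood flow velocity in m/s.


v = fd * c / (2 * f0 * cos(theta))
v = 2046 * 1540 / (2 * 2.2000e+06 * cos(30))
v = 0.8269 m/s


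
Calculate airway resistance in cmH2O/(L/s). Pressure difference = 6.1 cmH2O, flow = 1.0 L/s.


R = dP / flow
R = 6.1 / 1.0
R = 6.1 cmH2O/(L/s)


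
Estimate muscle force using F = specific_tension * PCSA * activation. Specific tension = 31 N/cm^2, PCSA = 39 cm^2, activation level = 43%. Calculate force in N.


F = sigma * PCSA * activation
F = 31 * 39 * 0.43
F = 519.9 N


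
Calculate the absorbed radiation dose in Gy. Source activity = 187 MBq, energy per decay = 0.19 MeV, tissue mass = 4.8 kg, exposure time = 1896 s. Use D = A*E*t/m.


A = 187 MBq = 1.8700e+08 Bq
E = 0.19 MeV = 3.0438e-14 J
D = A*E*t/m = 1.8700e+08*3.0438e-14*1896/4.8
D = 0.002248 Gy


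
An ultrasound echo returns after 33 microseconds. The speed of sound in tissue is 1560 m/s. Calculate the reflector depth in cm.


depth = c * t / 2
t = 33 us = 3.3000e-05 s
depth = 1560 * 3.3000e-05 / 2
depth = 0.02574 m = 2.574 cm


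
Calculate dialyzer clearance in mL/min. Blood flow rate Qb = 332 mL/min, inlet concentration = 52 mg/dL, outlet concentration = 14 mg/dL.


K = Qb * (Cb_in - Cb_out) / Cb_in
K = 332 * (52 - 14) / 52
K = 242.6 mL/min


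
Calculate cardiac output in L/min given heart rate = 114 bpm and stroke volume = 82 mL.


CO = HR * SV
CO = 114 * 82 / 1000
CO = 9.348 L/min


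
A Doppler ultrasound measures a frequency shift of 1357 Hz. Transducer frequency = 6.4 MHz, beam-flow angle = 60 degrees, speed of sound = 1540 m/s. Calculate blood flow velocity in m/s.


v = fd * c / (2 * f0 * cos(theta))
v = 1357 * 1540 / (2 * 6.4000e+06 * cos(60))
v = 0.3265 m/s


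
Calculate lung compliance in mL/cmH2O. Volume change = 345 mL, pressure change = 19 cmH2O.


C = dV / dP
C = 345 / 19
C = 18.16 mL/cmH2O


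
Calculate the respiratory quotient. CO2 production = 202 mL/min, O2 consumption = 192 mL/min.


RQ = VCO2 / VO2
RQ = 202 / 192
RQ = 1.052


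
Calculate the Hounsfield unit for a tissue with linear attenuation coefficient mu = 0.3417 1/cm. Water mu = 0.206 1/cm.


HU = ((mu_tissue - mu_water) / mu_water) * 1000
HU = ((0.3417 - 0.206) / 0.206) * 1000
HU = 658.7


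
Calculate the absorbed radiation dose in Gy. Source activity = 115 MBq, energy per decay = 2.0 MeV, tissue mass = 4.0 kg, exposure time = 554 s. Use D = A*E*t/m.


A = 115 MBq = 1.1500e+08 Bq
E = 2.0 MeV = 3.204e-13 J
D = A*E*t/m = 1.1500e+08*3.204e-13*554/4.0
D = 0.005103 Gy


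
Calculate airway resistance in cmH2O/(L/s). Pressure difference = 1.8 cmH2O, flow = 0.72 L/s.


R = dP / flow
R = 1.8 / 0.72
R = 2.5 cmH2O/(L/s)


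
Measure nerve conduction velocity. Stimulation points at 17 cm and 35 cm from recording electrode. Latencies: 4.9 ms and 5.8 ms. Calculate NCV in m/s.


Distance = (35 - 17) / 100 = 0.18 m
dt = (5.8 - 4.9) / 1000 = 9.0000e-04 s
NCV = dist / dt = 200 m/s


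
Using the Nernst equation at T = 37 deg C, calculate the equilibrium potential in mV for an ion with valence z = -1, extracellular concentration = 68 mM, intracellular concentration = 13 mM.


E = (RT/(zF)) * ln(C_out/C_in)
T = 37 + 273.15 = 310.15 K
E = (8.314 * 310.15 / (-1 * 96485)) * ln(68/13)
E = -44.22 mV


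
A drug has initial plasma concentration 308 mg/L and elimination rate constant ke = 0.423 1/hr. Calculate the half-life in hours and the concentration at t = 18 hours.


t_half = ln(2) / ke = 0.693147 / 0.423 = 1.639 hr
C(t) = C0 * exp(-ke*t) = 308 * exp(-0.423*18)
C(18) = 0.152 mg/L


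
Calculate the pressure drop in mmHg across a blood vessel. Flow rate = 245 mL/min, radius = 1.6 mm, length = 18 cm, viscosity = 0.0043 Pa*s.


dP = 8*mu*L*Q / (pi*r^4)
Q = 245 mL/min = 4.08333e-06 m^3/s
dP = 1228.05 Pa = 1228.05 / 133.322 mmHg = 9.211 mmHg


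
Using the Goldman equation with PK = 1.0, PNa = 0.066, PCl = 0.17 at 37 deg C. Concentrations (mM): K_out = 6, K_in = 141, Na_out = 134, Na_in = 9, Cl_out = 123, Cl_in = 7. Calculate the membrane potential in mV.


Vm = (RT/F)*ln((PK*Ko + PNa*Nao + PCl*Cli)/(PK*Ki + PNa*Nai + PCl*Clo))
Numer = 16.034, Denom = 162.504
Vm = -61.9 mV


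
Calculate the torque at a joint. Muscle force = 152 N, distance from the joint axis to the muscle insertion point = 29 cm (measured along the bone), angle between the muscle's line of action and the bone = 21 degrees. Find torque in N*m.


Torque = F * d * sin(theta)   (moment arm = d*sin(theta))
d = 29 cm = 0.29 m
Torque = 152 * 0.29 * sin(21)
Torque = 15.8 N*m


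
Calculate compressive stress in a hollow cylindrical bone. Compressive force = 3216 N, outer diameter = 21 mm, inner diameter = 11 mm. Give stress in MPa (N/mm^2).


A = pi*(r_o^2 - r_i^2)
r_o = 10.5 mm, r_i = 5.5 mm
A = 251.327 mm^2
sigma = F/A = 3216 / 251.327
sigma = 12.8 MPa


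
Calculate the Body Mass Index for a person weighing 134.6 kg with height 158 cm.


BMI = weight / height^2
height = 158 cm = 1.58 m
BMI = 134.6 / 1.58^2
BMI = 53.92 kg/m^2


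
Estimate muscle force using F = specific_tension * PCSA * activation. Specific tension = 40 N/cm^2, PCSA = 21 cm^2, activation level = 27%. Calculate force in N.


F = sigma * PCSA * activation
F = 40 * 21 * 0.27
F = 226.8 N


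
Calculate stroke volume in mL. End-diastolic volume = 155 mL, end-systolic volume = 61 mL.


SV = EDV - ESV
SV = 155 - 61
SV = 94 mL


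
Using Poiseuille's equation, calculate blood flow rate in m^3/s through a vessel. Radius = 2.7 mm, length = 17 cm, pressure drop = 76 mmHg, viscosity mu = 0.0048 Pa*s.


Q = pi*r^4*dP / (8*mu*L)
r = 0.0027 m, L = 0.17 m
dP = 76 mmHg = 10132.472 Pa
Q = 2.5914e-04 m^3/s


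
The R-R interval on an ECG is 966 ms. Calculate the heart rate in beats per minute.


HR = 60 / RR_interval(s)
RR = 966 ms = 0.966 s
HR = 60 / 0.966 = 62.11 bpm


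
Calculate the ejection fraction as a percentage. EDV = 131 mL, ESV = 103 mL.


SV = EDV - ESV = 131 - 103 = 28 mL
EF = SV/EDV * 100 = 28/131 * 100
EF = 21.37%


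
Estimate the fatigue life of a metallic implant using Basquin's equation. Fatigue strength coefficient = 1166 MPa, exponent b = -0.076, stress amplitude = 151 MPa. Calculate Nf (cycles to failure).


sigma_a = sigma_f' * (2Nf)^b
2Nf = (sigma_a/sigma_f')^(1/b)
2Nf = (151/1166)^(1/-0.076)
2Nf = 4.7923377e+11
Nf = 2.3962e+11


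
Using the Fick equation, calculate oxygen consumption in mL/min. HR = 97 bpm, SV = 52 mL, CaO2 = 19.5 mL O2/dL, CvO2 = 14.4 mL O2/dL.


CO = HR*SV = 97*52/1000 = 5.044 L/min
a-v O2 diff = 19.5 - 14.4 = 5.1 mL/dL
VO2 = CO * (CaO2-CvO2) * 10 dL/L
VO2 = 5.044 * 5.1 * 10
VO2 = 257.2 mL/min


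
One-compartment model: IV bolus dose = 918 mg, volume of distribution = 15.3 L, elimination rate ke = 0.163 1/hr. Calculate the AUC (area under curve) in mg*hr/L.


C0 = Dose/Vd = 918/15.3 = 60 mg/L
AUC = C0/ke = 60/0.163
AUC = 368.1 mg*hr/L


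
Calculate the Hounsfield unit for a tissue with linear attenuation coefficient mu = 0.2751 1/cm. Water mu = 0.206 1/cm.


HU = ((mu_tissue - mu_water) / mu_water) * 1000
HU = ((0.2751 - 0.206) / 0.206) * 1000
HU = 335.4


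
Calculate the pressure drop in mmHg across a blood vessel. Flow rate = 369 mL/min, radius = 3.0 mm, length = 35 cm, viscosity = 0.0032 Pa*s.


dP = 8*mu*L*Q / (pi*r^4)
Q = 369 mL/min = 6.15e-06 m^3/s
dP = 216.545 Pa = 216.545 / 133.322 mmHg = 1.624 mmHg


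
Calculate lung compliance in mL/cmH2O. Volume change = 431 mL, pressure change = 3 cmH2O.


C = dV / dP
C = 431 / 3
C = 143.7 mL/cmH2O


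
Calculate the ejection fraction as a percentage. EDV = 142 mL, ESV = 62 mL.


SV = EDV - ESV = 142 - 62 = 80 mL
EF = SV/EDV * 100 = 80/142 * 100
EF = 56.34%


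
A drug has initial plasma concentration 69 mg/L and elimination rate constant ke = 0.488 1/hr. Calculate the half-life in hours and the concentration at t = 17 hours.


t_half = ln(2) / ke = 0.693147 / 0.488 = 1.42 hr
C(t) = C0 * exp(-ke*t) = 69 * exp(-0.488*17)
C(17) = 0.01722 mg/L


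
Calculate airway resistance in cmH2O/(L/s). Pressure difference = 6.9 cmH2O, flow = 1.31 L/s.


R = dP / flow
R = 6.9 / 1.31
R = 5.267 cmH2O/(L/s)


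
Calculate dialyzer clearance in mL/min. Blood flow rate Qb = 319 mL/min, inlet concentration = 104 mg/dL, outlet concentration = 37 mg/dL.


K = Qb * (Cb_in - Cb_out) / Cb_in
K = 319 * (104 - 37) / 104
K = 205.5 mL/min


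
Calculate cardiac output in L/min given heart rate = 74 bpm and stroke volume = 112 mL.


CO = HR * SV
CO = 74 * 112 / 1000
CO = 8.288 L/min


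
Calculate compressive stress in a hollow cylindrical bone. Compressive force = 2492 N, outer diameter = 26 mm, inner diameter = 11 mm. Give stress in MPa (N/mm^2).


A = pi*(r_o^2 - r_i^2)
r_o = 13 mm, r_i = 5.5 mm
A = 435.896 mm^2
sigma = F/A = 2492 / 435.896
sigma = 5.717 MPa


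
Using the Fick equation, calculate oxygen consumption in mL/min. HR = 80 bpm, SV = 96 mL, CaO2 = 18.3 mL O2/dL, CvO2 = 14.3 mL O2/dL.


CO = HR*SV = 80*96/1000 = 7.68 L/min
a-v O2 diff = 18.3 - 14.3 = 4 mL/dL
VO2 = CO * (CaO2-CvO2) * 10 dL/L
VO2 = 7.68 * 4 * 10
VO2 = 307.2 mL/min


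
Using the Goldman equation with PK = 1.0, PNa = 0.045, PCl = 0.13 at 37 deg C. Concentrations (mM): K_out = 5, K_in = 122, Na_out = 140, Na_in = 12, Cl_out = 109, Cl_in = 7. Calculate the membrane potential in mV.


Vm = (RT/F)*ln((PK*Ko + PNa*Nao + PCl*Cli)/(PK*Ki + PNa*Nai + PCl*Clo))
Numer = 12.21, Denom = 136.71
Vm = -64.56 mV
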